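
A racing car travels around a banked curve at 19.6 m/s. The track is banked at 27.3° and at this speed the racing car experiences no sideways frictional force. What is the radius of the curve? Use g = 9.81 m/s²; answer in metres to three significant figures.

Frictionless banking: tanθ = v²/(rg), so r = v²/(g tanθ).
r = (19.6)²/(9.81 × tan 27.3°) = 384.2/(9.81 × 0.5161) = 384.2/5.063 = 75.87 m.

75.9 m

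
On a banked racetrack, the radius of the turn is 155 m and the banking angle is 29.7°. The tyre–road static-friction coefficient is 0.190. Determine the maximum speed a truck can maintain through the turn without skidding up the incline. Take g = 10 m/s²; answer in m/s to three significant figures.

At the maximum speed, friction acts down the slope at its limiting value f = μN. Radially (horizontal, toward centre): N sinθ + μN cosθ = mv²/r. Vertically: N cosθ − μN sinθ = mg.
Dividing: v² = r g (sinθ + μcosθ)/(cosθ − μsinθ).
sinθ + μcosθ = 0.4955 + 0.190×0.8686 = 0.6605; cosθ − μsinθ = 0.8686 − 0.190×0.4955 = 0.7745.
v² = 155 × 10.0 × 0.6605/0.7745 = 1322 m²/s², so v = 36.36 m/s.

36.4 m/s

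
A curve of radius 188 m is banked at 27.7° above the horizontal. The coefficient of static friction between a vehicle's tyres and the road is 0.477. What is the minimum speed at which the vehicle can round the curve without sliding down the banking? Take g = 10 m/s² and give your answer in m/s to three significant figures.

At the minimum speed, friction acts up the slope at its limiting value f = μN. Radially (horizontal, toward centre): N sinθ − μN cosθ = mv²/r. Vertically: N cosθ + μN sinθ = mg.
Dividing: v² = r g (sinθ − μcosθ)/(cosθ + μsinθ).
sinθ − μcosθ = 0.4648 − 0.477×0.8854 = 0.04251; cosθ + μsinθ = 0.8854 + 0.477×0.4648 = 1.107.
v² = 188 × 10.0 × 0.04251/1.107 = 72.18 m²/s², so v = 8.496 m/s.

8.50 m/s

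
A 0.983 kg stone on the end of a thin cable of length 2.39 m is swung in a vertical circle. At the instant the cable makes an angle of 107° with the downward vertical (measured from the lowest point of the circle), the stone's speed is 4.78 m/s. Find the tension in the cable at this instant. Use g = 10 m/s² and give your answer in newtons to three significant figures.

6.52 N

Take the radial direction toward the centre of the circle as positive. The component of the weight along the string toward the centre is −mg cos φ (φ measured from the bottom), so Newton's second law along the string gives T − mg cos φ = m v²/r.
cos 107° = -0.2924, so T = m(v²/r + g cos φ) = 0.983 × ((4.78)²/2.39 + 10.0 × -0.2924) = 0.983 × (9.560 + (-2.924)) = 0.983 × 6.636 = 6.523 N.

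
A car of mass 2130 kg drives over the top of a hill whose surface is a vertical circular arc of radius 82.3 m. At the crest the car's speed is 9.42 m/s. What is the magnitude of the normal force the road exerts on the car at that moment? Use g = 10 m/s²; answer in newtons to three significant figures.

At the crest the centripetal acceleration points downward (toward the centre of the arc), so mg − N = mv²/r.
N = m(g − v²/r) = 2130 × (10.0 − (9.42)²/82.3) = 2130 × (10.0 − 1.078) = 2130 × 8.922 = 19000 N.

19000 N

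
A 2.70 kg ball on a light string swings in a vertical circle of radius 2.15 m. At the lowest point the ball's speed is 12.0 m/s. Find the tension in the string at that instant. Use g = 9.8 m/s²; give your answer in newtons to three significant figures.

207 N

At the lowest point, T points up (toward the centre) and the weight mg points down (away from the centre), so the net inward force is T − mg = mv²/r.
T = m(v²/r + g) = 2.70 × ((12.0)²/2.15 + 9.8) = 2.70 × (66.98 + 9.8) = 2.70 × 76.78 = 207.3 N.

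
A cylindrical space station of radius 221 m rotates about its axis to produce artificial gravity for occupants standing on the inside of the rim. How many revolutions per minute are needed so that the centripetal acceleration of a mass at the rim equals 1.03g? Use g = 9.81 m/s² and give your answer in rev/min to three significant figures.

Require ω²r = 1.03g, so ω = √(1.03 × 9.81/221) = 0.2138 rad/s.
In rev/min: ω × 60/(2π) = 0.2138 × 60/(2π) = 2.042 rev/min.

2.04 rev/min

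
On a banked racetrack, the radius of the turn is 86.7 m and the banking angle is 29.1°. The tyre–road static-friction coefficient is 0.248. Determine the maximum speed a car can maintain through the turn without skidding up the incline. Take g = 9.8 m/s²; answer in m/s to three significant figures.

28.2 m/s

At the maximum speed, friction acts down the slope at its limiting value f = μN. Radially (horizontal, toward centre): N sinθ + μN cosθ = mv²/r. Vertically: N cosθ − μN sinθ = mg.
Dividing: v² = r g (sinθ + μcosθ)/(cosθ − μsinθ).
sinθ + μcosθ = 0.4863 + 0.248×0.8738 = 0.7030; cosθ − μsinθ = 0.8738 − 0.248×0.4863 = 0.7532.
v² = 86.7 × 9.8 × 0.7030/0.7532 = 793.1 m²/s², so v = 28.16 m/s.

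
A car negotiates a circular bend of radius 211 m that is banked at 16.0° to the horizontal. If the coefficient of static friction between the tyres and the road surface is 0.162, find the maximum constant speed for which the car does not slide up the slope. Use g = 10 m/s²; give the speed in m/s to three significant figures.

31.5 m/s

At the maximum speed, friction acts down the slope at its limiting value f = μN. Radially (horizontal, toward centre): N sinθ + μN cosθ = mv²/r. Vertically: N cosθ − μN sinθ = mg.
Dividing: v² = r g (sinθ + μcosθ)/(cosθ − μsinθ).
sinθ + μcosθ = 0.2756 + 0.162×0.9613 = 0.4314; cosθ − μsinθ = 0.9613 − 0.162×0.2756 = 0.9166.
v² = 211 × 10.0 × 0.4314/0.9166 = 993.0 m²/s², so v = 31.51 m/s.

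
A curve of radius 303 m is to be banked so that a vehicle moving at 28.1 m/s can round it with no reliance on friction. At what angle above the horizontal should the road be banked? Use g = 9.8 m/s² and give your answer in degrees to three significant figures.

For a frictionless banked turn: horizontally N sinθ = mv²/r and vertically N cosθ = mg.
Dividing: tanθ = v²/(r g) = (28.1)²/(303 × 9.8) = 789.6/2969 = 0.2659.
θ = arctan(0.2659) = 14.89°.

14.9°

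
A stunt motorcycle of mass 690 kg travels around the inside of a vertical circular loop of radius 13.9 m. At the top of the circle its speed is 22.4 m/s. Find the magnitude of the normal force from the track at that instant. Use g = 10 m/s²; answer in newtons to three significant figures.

18000 N

At the top, both N and the weight mg point inward (toward the centre), so N + mg = mv²/r.
N = m(v²/r − g) = 690 × ((22.4)²/13.9 − 10.0) = 690 × (36.10 − 10.0) = 690 × 26.10 = 18010 N.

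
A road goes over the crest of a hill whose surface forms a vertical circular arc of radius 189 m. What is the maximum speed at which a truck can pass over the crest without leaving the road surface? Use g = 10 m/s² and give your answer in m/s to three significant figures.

43.5 m/s

At the crest the centre of the circle is below the truck, so the net downward (centripetal) force is mg − N = mv²/r.
The truck leaves the road when N → 0, giving v_max = √(g r) = √(10.0 × 189) = 43.47 m/s.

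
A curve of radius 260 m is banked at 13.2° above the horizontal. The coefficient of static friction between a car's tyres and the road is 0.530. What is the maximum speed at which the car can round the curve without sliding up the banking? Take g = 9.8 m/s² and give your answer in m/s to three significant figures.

At the maximum speed, friction acts down the slope at its limiting value f = μN. Radially (horizontal, toward centre): N sinθ + μN cosθ = mv²/r. Vertically: N cosθ − μN sinθ = mg.
Dividing: v² = r g (sinθ + μcosθ)/(cosθ − μsinθ).
sinθ + μcosθ = 0.2284 + 0.530×0.9736 = 0.7443; cosθ − μsinθ = 0.9736 − 0.530×0.2284 = 0.8526.
v² = 260 × 9.8 × 0.7443/0.8526 = 2225 m²/s², so v = 47.17 m/s.

47.2 m/s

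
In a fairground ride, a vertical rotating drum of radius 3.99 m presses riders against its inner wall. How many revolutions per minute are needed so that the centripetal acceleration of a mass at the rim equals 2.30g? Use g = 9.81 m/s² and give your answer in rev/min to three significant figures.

Require ω²r = 2.30g, so ω = √(2.30 × 9.81/3.99) = 2.378 rad/s.
In rev/min: ω × 60/(2π) = 2.378 × 60/(2π) = 22.71 rev/min.

22.7 rev/min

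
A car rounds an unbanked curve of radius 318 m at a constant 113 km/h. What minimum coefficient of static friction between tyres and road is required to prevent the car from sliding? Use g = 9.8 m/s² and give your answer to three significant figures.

0.316

v = 113/3.6 = 31.39 m/s.
Friction provides the centripetal force: μ_s m g = m v²/r, so μ_s = v²/(g r) = (31.39)²/(9.8 × 318) = 985.3/3116 = 0.3162.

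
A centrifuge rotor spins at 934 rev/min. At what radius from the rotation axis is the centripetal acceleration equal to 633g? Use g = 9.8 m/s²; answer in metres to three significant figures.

ω = 934 rev/min × 2π/60 = 97.81 rad/s.
a_c = ω²r = 633g ⇒ r = 633 × 9.8 / (97.81)² = 6203/9566 = 0.6485 m.

0.648 m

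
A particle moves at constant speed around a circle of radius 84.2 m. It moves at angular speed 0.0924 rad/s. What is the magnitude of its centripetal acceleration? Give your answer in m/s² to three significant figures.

v = ωr = 0.0924 × 84.2 = 7.780 m/s.
a_c = v²/r = (7.780)²/84.2 = 60.53/84.2 = 0.7189 m/s².

0.719 m/s²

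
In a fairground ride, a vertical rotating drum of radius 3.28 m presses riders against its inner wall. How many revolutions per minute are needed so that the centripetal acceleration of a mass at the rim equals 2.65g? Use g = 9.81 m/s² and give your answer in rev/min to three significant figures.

26.9 rev/min

Require ω²r = 2.65g, so ω = √(2.65 × 9.81/3.28) = 2.815 rad/s.
In rev/min: ω × 60/(2π) = 2.815 × 60/(2π) = 26.88 rev/min.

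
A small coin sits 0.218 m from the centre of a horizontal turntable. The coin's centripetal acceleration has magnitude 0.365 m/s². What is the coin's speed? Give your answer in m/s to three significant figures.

0.282 m/s

a_c = v²/r ⇒ v = √(a_c · r) = √(0.365 × 0.218) = √0.07957 = 0.2821 m/s.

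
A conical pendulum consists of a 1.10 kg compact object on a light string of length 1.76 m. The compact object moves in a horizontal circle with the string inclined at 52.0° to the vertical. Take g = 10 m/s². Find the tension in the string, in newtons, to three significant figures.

Vertically the bob has no acceleration, so T cosθ = mg.
T = mg/cosθ = 1.10 × 10.0 / cos 52.0° = 11.00/0.6157 = 17.87 N.

17.9 N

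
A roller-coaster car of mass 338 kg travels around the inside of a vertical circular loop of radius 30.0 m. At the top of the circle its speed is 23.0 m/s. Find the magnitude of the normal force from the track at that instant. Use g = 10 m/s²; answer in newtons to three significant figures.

2580 N

At the top, both N and the weight mg point inward (toward the centre), so N + mg = mv²/r.
N = m(v²/r − g) = 338 × ((23.0)²/30.0 − 10.0) = 338 × (17.63 − 10.0) = 338 × 7.633 = 2580 N.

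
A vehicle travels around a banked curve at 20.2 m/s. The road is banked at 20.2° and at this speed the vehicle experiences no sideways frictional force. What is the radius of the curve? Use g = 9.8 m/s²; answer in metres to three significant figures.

Frictionless banking: tanθ = v²/(rg), so r = v²/(g tanθ).
r = (20.2)²/(9.8 × tan 20.2°) = 408.0/(9.8 × 0.3679) = 408.0/3.606 = 113.2 m.

113 m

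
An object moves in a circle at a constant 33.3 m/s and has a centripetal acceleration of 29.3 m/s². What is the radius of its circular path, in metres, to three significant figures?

a_c = v²/r ⇒ r = v²/a_c = (33.3)²/29.3 = 1109/29.3 = 37.85 m.

37.8 m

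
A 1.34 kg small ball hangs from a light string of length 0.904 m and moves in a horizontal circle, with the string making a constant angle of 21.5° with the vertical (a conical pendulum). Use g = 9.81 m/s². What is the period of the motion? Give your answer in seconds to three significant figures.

1.84 s

r = L sinθ = 0.3313 m. From T sinθ = mω²r and T cosθ = mg: tanθ = ω²r/g, so ω² = g tanθ / r = g/(L cosθ).
ω = √(g/(L cosθ)) = √(9.81/(0.904 × 0.9304)) = √11.66 = 3.415 rad/s.
Period = 2π/ω = 1.840 s.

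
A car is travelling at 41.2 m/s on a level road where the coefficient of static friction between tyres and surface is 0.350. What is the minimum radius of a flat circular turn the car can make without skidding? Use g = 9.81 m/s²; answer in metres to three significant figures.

At the limit, μ_s m g = m v²/r, so r_min = v²/(μ_s g) = (41.2)²/(0.350 × 9.81) = 1697/3.434 = 494.4 m.

494 m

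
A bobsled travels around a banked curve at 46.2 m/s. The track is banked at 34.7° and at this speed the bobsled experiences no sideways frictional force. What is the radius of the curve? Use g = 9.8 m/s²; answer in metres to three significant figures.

Frictionless banking: tanθ = v²/(rg), so r = v²/(g tanθ).
r = (46.2)²/(9.8 × tan 34.7°) = 2134/(9.8 × 0.6924) = 2134/6.786 = 314.5 m.

315 m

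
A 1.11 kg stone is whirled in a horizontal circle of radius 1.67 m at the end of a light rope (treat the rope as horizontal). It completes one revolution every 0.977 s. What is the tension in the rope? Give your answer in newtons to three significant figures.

76.7 N

v = 2πr/T = 2π × 1.67/0.977 = 10.74 m/s.
The tension is the only horizontal force, so it supplies the full centripetal force: T = m v²/r = 1.11 × (10.74)²/1.67 = 1.11 × 115.3/1.67 = 76.67 N.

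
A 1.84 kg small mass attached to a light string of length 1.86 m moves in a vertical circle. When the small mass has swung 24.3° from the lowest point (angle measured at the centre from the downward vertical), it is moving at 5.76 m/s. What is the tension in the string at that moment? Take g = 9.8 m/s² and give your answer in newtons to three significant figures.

49.3 N

Take the radial direction toward the centre of the circle as positive. The component of the weight along the string toward the centre is −mg cos φ (φ measured from the bottom), so Newton's second law along the string gives T − mg cos φ = m v²/r.
cos 24.3° = 0.9114, so T = m(v²/r + g cos φ) = 1.84 × ((5.76)²/1.86 + 9.8 × 0.9114) = 1.84 × (17.84 + (8.932)) = 1.84 × 26.77 = 49.26 N.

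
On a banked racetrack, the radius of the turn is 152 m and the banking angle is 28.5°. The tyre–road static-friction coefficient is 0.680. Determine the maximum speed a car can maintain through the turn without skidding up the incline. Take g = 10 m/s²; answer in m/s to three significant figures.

54.3 m/s

At the maximum speed, friction acts down the slope at its limiting value f = μN. Radially (horizontal, toward centre): N sinθ + μN cosθ = mv²/r. Vertically: N cosθ − μN sinθ = mg.
Dividing: v² = r g (sinθ + μcosθ)/(cosθ − μsinθ).
sinθ + μcosθ = 0.4772 + 0.680×0.8788 = 1.075; cosθ − μsinθ = 0.8788 − 0.680×0.4772 = 0.5543.
v² = 152 × 10.0 × 1.075/0.5543 = 2947 m²/s², so v = 54.29 m/s.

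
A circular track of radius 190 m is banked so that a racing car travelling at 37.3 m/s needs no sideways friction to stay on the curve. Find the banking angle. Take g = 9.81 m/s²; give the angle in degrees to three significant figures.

For a frictionless banked turn: horizontally N sinθ = mv²/r and vertically N cosθ = mg.
Dividing: tanθ = v²/(r g) = (37.3)²/(190 × 9.81) = 1391/1864 = 0.7464.
θ = arctan(0.7464) = 36.74°.

36.7°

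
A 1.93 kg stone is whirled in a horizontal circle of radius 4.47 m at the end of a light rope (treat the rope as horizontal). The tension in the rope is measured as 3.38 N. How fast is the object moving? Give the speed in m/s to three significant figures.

2.80 m/s

T = m v²/r ⇒ v = √(T r / m) = √(3.38 × 4.47 / 1.93) = √7.828 = 2.798 m/s.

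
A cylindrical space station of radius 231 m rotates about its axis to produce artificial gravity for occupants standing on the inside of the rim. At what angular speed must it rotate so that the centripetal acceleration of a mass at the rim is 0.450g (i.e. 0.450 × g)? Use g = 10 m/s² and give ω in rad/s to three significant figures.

Centripetal acceleration a_c = ω²r. Setting ω²r = 0.450g:
ω = √(0.450g / r) = √(0.450 × 10.0 / 231) = √0.01948 = 0.1396 rad/s.

0.140 rad/s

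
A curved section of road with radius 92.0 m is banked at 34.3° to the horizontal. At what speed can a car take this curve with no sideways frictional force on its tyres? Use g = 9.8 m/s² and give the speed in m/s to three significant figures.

24.8 m/s

On a frictionless banked curve, N sinθ = mv²/r and N cosθ = mg, so tanθ = v²/(rg).
v = √(r g tanθ) = √(92.0 × 9.8 × tan 34.3°) = √(92.0 × 9.8 × 0.6822) = √615.0 = 24.80 m/s.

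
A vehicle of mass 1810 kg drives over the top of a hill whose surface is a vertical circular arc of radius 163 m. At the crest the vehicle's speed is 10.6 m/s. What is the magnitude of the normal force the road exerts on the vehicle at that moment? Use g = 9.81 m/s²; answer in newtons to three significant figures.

At the crest the centripetal acceleration points downward (toward the centre of the arc), so mg − N = mv²/r.
N = m(g − v²/r) = 1810 × (9.81 − (10.6)²/163) = 1810 × (9.81 − 0.6893) = 1810 × 9.121 = 16510 N.

16500 N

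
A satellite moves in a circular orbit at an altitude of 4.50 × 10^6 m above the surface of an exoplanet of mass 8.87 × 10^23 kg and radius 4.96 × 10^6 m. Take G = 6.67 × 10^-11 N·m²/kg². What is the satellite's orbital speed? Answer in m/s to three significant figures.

2500 m/s

Orbital radius r = R + h = 4.96 × 10^6 + 4.50 × 10^6 = 9.460 × 10^6 m.
Gravity supplies the centripetal force: G M m / r² = m v² / r, so v = √(GM/r).
v = √(6.67 × 10^-11 × 8.87 × 10^23 / 9.460 × 10^6) = √(6.254 × 10^6) = 2501 m/s.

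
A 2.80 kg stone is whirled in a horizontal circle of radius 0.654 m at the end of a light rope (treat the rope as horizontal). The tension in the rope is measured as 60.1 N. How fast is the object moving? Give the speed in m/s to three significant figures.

3.75 m/s

T = m v²/r ⇒ v = √(T r / m) = √(60.1 × 0.654 / 2.80) = √14.04 = 3.747 m/s.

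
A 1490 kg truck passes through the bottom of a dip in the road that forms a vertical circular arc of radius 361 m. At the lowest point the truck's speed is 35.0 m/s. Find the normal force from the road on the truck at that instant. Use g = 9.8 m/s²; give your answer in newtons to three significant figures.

19700 N

At the lowest point, N points up (toward the centre) and the weight mg points down (away from the centre), so the net inward force is N − mg = mv²/r.
N = m(v²/r + g) = 1490 × ((35.0)²/361 + 9.8) = 1490 × (3.393 + 9.8) = 1490 × 13.19 = 19660 N.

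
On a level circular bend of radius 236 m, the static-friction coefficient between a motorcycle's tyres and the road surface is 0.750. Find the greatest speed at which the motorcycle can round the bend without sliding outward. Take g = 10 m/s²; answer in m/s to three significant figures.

42.1 m/s

On a flat curve, static friction is the only horizontal force, so it must supply the full centripetal force: μ_s m g = m v²/r.
Mass cancels: v_max = √(μ_s g r) = √(0.750 × 10.0 × 236) = √1770 = 42.07 m/s.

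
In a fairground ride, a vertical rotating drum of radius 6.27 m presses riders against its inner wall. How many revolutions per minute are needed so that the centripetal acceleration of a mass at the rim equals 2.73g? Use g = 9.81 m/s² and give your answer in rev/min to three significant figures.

Require ω²r = 2.73g, so ω = √(2.73 × 9.81/6.27) = 2.067 rad/s.
In rev/min: ω × 60/(2π) = 2.067 × 60/(2π) = 19.74 rev/min.

19.7 rev/min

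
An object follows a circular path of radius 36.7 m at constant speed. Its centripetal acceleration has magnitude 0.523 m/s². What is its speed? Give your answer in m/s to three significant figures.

a_c = v²/r ⇒ v = √(a_c · r) = √(0.523 × 36.7) = √19.19 = 4.381 m/s.

4.38 m/s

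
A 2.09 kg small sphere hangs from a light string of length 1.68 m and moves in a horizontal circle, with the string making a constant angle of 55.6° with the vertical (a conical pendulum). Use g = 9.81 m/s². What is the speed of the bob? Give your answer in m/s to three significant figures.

4.46 m/s

The radius of the circle is r = L sinθ = 1.68 × sin 55.6° = 1.386 m.
Horizontally T sinθ = mv²/r and vertically T cosθ = mg, so tanθ = v²/(rg).
v = √(r g tanθ) = √(1.386 × 9.81 × 1.460) = √19.86 = 4.456 m/s.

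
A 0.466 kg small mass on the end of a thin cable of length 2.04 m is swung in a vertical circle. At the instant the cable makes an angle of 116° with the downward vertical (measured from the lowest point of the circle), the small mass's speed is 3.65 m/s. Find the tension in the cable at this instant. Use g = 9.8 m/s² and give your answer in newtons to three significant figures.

Take the radial direction toward the centre of the circle as positive. The component of the weight along the string toward the centre is −mg cos φ (φ measured from the bottom), so Newton's second law along the string gives T − mg cos φ = m v²/r.
cos 116° = -0.4384, so T = m(v²/r + g cos φ) = 0.466 × ((3.65)²/2.04 + 9.8 × -0.4384) = 0.466 × (6.531 + (-4.296)) = 0.466 × 2.235 = 1.041 N.

1.04 N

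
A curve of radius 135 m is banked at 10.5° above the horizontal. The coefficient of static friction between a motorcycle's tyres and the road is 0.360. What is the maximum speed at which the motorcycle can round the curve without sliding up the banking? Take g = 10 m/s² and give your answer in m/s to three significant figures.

At the maximum speed, friction acts down the slope at its limiting value f = μN. Radially (horizontal, toward centre): N sinθ + μN cosθ = mv²/r. Vertically: N cosθ − μN sinθ = mg.
Dividing: v² = r g (sinθ + μcosθ)/(cosθ − μsinθ).
sinθ + μcosθ = 0.1822 + 0.360×0.9833 = 0.5362; cosθ − μsinθ = 0.9833 − 0.360×0.1822 = 0.9177.
v² = 135 × 10.0 × 0.5362/0.9177 = 788.8 m²/s², so v = 28.09 m/s.

28.1 m/s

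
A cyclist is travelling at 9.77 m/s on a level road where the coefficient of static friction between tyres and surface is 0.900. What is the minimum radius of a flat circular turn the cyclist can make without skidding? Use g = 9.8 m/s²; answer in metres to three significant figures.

At the limit, μ_s m g = m v²/r, so r_min = v²/(μ_s g) = (9.77)²/(0.900 × 9.8) = 95.45/8.820 = 10.82 m.

10.8 m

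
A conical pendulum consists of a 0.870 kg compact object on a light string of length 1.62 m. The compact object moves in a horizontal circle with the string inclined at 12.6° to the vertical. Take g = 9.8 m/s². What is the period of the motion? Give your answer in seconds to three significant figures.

r = L sinθ = 0.3534 m. From T sinθ = mω²r and T cosθ = mg: tanθ = ω²r/g, so ω² = g tanθ / r = g/(L cosθ).
ω = √(g/(L cosθ)) = √(9.8/(1.62 × 0.9759)) = √6.199 = 2.490 rad/s.
Period = 2π/ω = 2.524 s.

2.52 s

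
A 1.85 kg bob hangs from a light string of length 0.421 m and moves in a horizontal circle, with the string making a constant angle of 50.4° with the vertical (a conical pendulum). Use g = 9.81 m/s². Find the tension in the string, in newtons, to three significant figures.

28.5 N

Vertically the bob has no acceleration, so T cosθ = mg.
T = mg/cosθ = 1.85 × 9.81 / cos 50.4° = 18.15/0.6374 = 28.47 N.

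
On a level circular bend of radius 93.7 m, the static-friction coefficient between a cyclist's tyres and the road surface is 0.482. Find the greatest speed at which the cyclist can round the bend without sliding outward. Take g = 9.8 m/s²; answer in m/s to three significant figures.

Friction provides the centripetal force on a flat curve. At maximum speed it is at its limiting value: μ_s m g = m v²/r.
Mass cancels: v_max = √(μ_s g r) = √(0.482 × 9.8 × 93.7) = √442.6 = 21.04 m/s.

21.0 m/s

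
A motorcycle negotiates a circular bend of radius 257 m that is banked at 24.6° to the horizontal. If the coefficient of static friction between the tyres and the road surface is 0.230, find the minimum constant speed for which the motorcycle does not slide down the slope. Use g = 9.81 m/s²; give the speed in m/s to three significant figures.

At the minimum speed, friction acts up the slope at its limiting value f = μN. Radially (horizontal, toward centre): N sinθ − μN cosθ = mv²/r. Vertically: N cosθ + μN sinθ = mg.
Dividing: v² = r g (sinθ − μcosθ)/(cosθ + μsinθ).
sinθ − μcosθ = 0.4163 − 0.230×0.9092 = 0.2072; cosθ + μsinθ = 0.9092 + 0.230×0.4163 = 1.005.
v² = 257 × 9.81 × 0.2072/1.005 = 519.7 m²/s², so v = 22.80 m/s.

22.8 m/s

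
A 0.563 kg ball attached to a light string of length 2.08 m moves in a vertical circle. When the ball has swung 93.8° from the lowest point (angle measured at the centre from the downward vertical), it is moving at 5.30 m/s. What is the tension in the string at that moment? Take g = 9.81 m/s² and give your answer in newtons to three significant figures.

Take the radial direction toward the centre of the circle as positive. The component of the weight along the string toward the centre is −mg cos φ (φ measured from the bottom), so Newton's second law along the string gives T − mg cos φ = m v²/r.
cos 93.8° = -0.06627, so T = m(v²/r + g cos φ) = 0.563 × ((5.30)²/2.08 + 9.81 × -0.06627) = 0.563 × (13.50 + (-0.6501)) = 0.563 × 12.85 = 7.237 N.

7.24 N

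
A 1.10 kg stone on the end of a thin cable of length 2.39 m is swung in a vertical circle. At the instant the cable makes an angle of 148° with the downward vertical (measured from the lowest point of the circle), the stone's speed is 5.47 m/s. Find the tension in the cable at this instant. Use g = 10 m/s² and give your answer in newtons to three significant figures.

4.44 N

Take the radial direction toward the centre of the circle as positive. The component of the weight along the string toward the centre is −mg cos φ (φ measured from the bottom), so Newton's second law along the string gives T − mg cos φ = m v²/r.
cos 148° = -0.8480, so T = m(v²/r + g cos φ) = 1.10 × ((5.47)²/2.39 + 10.0 × -0.8480) = 1.10 × (12.52 + (-8.480)) = 1.10 × 4.039 = 4.443 N.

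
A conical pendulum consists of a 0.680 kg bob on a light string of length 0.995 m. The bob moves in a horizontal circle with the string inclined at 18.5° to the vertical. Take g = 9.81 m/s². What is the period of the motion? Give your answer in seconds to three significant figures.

1.95 s

r = L sinθ = 0.3157 m. From T sinθ = mω²r and T cosθ = mg: tanθ = ω²r/g, so ω² = g tanθ / r = g/(L cosθ).
ω = √(g/(L cosθ)) = √(9.81/(0.995 × 0.9483)) = √10.40 = 3.224 rad/s.
Period = 2π/ω = 1.949 s.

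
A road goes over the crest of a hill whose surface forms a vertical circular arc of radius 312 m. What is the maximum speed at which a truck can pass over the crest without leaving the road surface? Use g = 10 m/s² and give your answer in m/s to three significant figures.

55.9 m/s

At the crest the centre of the circle is below the truck, so the net downward (centripetal) force is mg − N = mv²/r.
The truck leaves the road when N → 0, giving v_max = √(g r) = √(10.0 × 312) = 55.86 m/s.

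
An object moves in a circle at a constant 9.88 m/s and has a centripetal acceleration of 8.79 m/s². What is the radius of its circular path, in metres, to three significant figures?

a_c = v²/r ⇒ r = v²/a_c = (9.88)²/8.79 = 97.61/8.79 = 11.11 m.

11.1 m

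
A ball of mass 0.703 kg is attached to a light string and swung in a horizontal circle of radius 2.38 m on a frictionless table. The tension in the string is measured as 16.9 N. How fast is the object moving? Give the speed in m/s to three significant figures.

T = m v²/r ⇒ v = √(T r / m) = √(16.9 × 2.38 / 0.703) = √57.21 = 7.564 m/s.

7.56 m/s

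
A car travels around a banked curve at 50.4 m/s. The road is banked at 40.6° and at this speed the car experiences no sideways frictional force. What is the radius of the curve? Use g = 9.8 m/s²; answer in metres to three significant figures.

302 m

Frictionless banking: tanθ = v²/(rg), so r = v²/(g tanθ).
r = (50.4)²/(9.8 × tan 40.6°) = 2540/(9.8 × 0.8571) = 2540/8.400 = 302.4 m.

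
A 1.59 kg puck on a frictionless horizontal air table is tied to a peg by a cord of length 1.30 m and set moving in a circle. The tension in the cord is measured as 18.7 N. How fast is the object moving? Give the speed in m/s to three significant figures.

T = m v²/r ⇒ v = √(T r / m) = √(18.7 × 1.30 / 1.59) = √15.29 = 3.910 m/s.

3.91 m/s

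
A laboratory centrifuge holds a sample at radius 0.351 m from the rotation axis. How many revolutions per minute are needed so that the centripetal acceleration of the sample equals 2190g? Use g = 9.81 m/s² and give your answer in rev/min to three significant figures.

2360 rev/min

Require ω²r = 2190g, so ω = √(2190 × 9.81/0.351) = 247.4 rad/s.
In rev/min: ω × 60/(2π) = 247.4 × 60/(2π) = 2363 rev/min.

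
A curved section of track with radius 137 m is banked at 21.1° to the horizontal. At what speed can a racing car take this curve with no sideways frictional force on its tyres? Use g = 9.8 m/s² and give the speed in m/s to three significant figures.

On a frictionless banked curve, N sinθ = mv²/r and N cosθ = mg, so tanθ = v²/(rg).
v = √(r g tanθ) = √(137 × 9.8 × tan 21.1°) = √(137 × 9.8 × 0.3859) = √518.1 = 22.76 m/s.

22.8 m/s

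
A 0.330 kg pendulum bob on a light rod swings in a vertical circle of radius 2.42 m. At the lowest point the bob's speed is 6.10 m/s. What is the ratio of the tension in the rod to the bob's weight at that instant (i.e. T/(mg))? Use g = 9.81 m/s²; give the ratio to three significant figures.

2.57

At the bottom, T − mg = mv²/r, so T = m(v²/r + g) and T/(mg) = v²/(rg) + 1 = (6.10)²/(2.42 × 9.81) + 1 = 1.567 + 1 = 2.567.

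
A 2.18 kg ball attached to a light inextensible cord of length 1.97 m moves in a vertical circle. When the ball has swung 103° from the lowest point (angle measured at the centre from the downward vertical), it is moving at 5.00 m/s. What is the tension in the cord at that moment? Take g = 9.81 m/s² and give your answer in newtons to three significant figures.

Take the radial direction toward the centre of the circle as positive. The component of the weight along the string toward the centre is −mg cos φ (φ measured from the bottom), so Newton's second law along the string gives T − mg cos φ = m v²/r.
cos 103° = -0.2250, so T = m(v²/r + g cos φ) = 2.18 × ((5.00)²/1.97 + 9.81 × -0.2250) = 2.18 × (12.69 + (-2.207)) = 2.18 × 10.48 = 22.85 N.

22.9 N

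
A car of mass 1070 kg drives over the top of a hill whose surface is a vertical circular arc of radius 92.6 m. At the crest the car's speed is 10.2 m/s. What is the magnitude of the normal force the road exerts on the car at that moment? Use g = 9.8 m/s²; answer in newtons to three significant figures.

At the crest the centripetal acceleration points downward (toward the centre of the arc), so mg − N = mv²/r.
N = m(g − v²/r) = 1070 × (9.8 − (10.2)²/92.6) = 1070 × (9.8 − 1.124) = 1070 × 8.676 = 9284 N.

9280 N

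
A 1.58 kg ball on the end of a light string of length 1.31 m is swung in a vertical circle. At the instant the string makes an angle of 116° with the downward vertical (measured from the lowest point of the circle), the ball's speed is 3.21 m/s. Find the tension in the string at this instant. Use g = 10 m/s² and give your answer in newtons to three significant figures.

5.50 N

Take the radial direction toward the centre of the circle as positive. The component of the weight along the string toward the centre is −mg cos φ (φ measured from the bottom), so Newton's second law along the string gives T − mg cos φ = m v²/r.
cos 116° = -0.4384, so T = m(v²/r + g cos φ) = 1.58 × ((3.21)²/1.31 + 10.0 × -0.4384) = 1.58 × (7.866 + (-4.384)) = 1.58 × 3.482 = 5.502 N.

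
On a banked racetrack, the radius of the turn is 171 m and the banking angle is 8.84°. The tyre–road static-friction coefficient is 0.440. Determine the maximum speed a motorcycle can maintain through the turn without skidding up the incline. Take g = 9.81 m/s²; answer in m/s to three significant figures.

At the maximum speed, friction acts down the slope at its limiting value f = μN. Radially (horizontal, toward centre): N sinθ + μN cosθ = mv²/r. Vertically: N cosθ − μN sinθ = mg.
Dividing: v² = r g (sinθ + μcosθ)/(cosθ − μsinθ).
sinθ + μcosθ = 0.1537 + 0.440×0.9881 = 0.5884; cosθ − μsinθ = 0.9881 − 0.440×0.1537 = 0.9205.
v² = 171 × 9.81 × 0.5884/0.9205 = 1072 m²/s², so v = 32.75 m/s.

32.7 m/s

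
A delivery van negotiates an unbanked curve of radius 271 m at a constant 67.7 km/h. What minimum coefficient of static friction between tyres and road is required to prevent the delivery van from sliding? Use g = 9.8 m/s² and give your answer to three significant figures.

0.133

v = 67.7/3.6 = 18.81 m/s.
Friction provides the centripetal force: μ_s m g = m v²/r, so μ_s = v²/(g r) = (18.81)²/(9.8 × 271) = 353.6/2656 = 0.1332.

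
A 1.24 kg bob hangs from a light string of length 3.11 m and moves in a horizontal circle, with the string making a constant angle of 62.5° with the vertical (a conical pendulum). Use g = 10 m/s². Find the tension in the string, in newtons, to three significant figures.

26.9 N

Vertically the bob has no acceleration, so T cosθ = mg.
T = mg/cosθ = 1.24 × 10.0 / cos 62.5° = 12.40/0.4617 = 26.85 N.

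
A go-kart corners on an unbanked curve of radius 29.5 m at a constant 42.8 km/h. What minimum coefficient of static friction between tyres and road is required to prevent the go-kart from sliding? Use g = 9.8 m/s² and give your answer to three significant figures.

0.489

v = 42.8/3.6 = 11.89 m/s.
Friction provides the centripetal force: μ_s m g = m v²/r, so μ_s = v²/(g r) = (11.89)²/(9.8 × 29.5) = 141.3/289.1 = 0.4889.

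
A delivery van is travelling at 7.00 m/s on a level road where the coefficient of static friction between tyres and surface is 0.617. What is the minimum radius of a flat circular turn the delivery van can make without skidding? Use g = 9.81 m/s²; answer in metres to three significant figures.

8.10 m

At the limit, μ_s m g = m v²/r, so r_min = v²/(μ_s g) = (7.00)²/(0.617 × 9.81) = 49.00/6.053 = 8.095 m.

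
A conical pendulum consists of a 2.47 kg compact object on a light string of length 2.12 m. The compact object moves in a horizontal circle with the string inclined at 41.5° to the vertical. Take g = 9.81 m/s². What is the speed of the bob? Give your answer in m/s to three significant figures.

The radius of the circle is r = L sinθ = 2.12 × sin 41.5° = 1.405 m.
Horizontally T sinθ = mv²/r and vertically T cosθ = mg, so tanθ = v²/(rg).
v = √(r g tanθ) = √(1.405 × 9.81 × 0.8847) = √12.19 = 3.492 m/s.

3.49 m/s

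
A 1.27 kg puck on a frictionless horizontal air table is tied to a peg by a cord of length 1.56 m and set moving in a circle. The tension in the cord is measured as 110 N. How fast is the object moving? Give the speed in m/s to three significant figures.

T = m v²/r ⇒ v = √(T r / m) = √(110 × 1.56 / 1.27) = √135.1 = 11.62 m/s.

11.6 m/s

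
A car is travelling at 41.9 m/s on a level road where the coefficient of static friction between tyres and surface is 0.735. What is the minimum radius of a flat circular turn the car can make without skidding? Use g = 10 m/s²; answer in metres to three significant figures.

239 m

At the limit, μ_s m g = m v²/r, so r_min = v²/(μ_s g) = (41.9)²/(0.735 × 10.0) = 1756/7.350 = 238.9 m.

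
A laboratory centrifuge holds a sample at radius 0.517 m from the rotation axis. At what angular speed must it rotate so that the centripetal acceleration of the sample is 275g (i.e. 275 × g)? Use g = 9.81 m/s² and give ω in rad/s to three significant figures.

Centripetal acceleration a_c = ω²r. Setting ω²r = 275g:
ω = √(275g / r) = √(275 × 9.81 / 0.517) = √5218 = 72.24 rad/s.

72.2 rad/s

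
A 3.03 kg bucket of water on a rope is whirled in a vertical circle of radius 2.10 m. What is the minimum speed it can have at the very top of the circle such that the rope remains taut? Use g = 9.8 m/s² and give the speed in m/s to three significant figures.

At the top, both weight mg and T point toward the centre: T + mg = mv²/r.
At minimum speed T → 0, so mg = mv_min²/r ⇒ v_min = √(g r) = √(9.8 × 2.10) = 4.537 m/s.

4.54 m/s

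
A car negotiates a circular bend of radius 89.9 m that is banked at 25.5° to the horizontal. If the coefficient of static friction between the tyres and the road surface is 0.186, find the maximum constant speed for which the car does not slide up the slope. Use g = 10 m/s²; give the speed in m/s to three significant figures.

At the maximum speed, friction acts down the slope at its limiting value f = μN. Radially (horizontal, toward centre): N sinθ + μN cosθ = mv²/r. Vertically: N cosθ − μN sinθ = mg.
Dividing: v² = r g (sinθ + μcosθ)/(cosθ − μsinθ).
sinθ + μcosθ = 0.4305 + 0.186×0.9026 = 0.5984; cosθ − μsinθ = 0.9026 − 0.186×0.4305 = 0.8225.
v² = 89.9 × 10.0 × 0.5984/0.8225 = 654.0 m²/s², so v = 25.57 m/s.

25.6 m/s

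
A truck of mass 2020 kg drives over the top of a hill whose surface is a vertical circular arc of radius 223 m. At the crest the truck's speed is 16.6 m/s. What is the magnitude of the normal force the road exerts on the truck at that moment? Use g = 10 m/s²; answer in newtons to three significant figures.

17700 N

At the crest the centripetal acceleration points downward (toward the centre of the arc), so mg − N = mv²/r.
N = m(g − v²/r) = 2020 × (10.0 − (16.6)²/223) = 2020 × (10.0 − 1.236) = 2020 × 8.764 = 17700 N.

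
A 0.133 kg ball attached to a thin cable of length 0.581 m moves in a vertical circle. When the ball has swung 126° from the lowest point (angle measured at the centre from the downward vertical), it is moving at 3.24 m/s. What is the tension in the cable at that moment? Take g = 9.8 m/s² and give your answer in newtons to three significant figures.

Take the radial direction toward the centre of the circle as positive. The component of the weight along the string toward the centre is −mg cos φ (φ measured from the bottom), so Newton's second law along the string gives T − mg cos φ = m v²/r.
cos 126° = -0.5878, so T = m(v²/r + g cos φ) = 0.133 × ((3.24)²/0.581 + 9.8 × -0.5878) = 0.133 × (18.07 + (-5.760)) = 0.133 × 12.31 = 1.637 N.

1.64 N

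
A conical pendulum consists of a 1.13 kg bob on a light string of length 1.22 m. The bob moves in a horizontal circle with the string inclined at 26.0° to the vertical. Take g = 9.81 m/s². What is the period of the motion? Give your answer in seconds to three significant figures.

r = L sinθ = 0.5348 m. From T sinθ = mω²r and T cosθ = mg: tanθ = ω²r/g, so ω² = g tanθ / r = g/(L cosθ).
ω = √(g/(L cosθ)) = √(9.81/(1.22 × 0.8988)) = √8.946 = 2.991 rad/s.
Period = 2π/ω = 2.101 s.

2.10 s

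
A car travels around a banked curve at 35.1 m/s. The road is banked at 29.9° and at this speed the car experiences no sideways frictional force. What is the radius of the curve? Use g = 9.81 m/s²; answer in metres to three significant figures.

218 m

Frictionless banking: tanθ = v²/(rg), so r = v²/(g tanθ).
r = (35.1)²/(9.81 × tan 29.9°) = 1232/(9.81 × 0.5750) = 1232/5.641 = 218.4 m.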